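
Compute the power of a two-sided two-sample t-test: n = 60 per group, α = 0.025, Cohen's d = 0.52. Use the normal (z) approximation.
Power ≈ 0.73

Power calculation (two-sample t-test, normal approximation):
z_β = d · √(n/2) - z_{α/2}
z_β = 0.52 · √(60/2) - 2.241
z_β = 0.52 · 5.477 - 2.241
z_β = 0.607

Power = Φ(z_β) = Φ(0.607) ≈ 0.728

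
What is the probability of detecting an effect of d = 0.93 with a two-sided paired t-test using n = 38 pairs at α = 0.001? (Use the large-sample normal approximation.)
Power ≈ 0.99

Power calculation (paired t-test, normal approximation):
z_β = d · √n - z_{α/2}
z_β = 0.93 · √38 - 3.291
z_β = 0.93 · 6.164 - 3.291
z_β = 2.442

Power = Φ(z_β) = Φ(2.442) ≈ 0.993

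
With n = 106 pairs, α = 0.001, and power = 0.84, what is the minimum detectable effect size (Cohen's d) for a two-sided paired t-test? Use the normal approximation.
d ≈ 0.42

Minimum detectable effect (paired t-test, normal approximation):
d = (z_{α/2} + z_β) / √n
d = (3.291 + 0.994) / √106
d = 4.285 / 10.296
d ≈ 0.42

By Cohen's convention (0.2 small / 0.5 medium / 0.8 large): small effect.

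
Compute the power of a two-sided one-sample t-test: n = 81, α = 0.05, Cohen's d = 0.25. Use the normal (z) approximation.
Power ≈ 0.61

Power calculation (one-sample t-test, normal approximation):
z_β = d · √n - z_{α/2}
z_β = 0.25 · √81 - 1.960
z_β = 0.25 · 9.000 - 1.960
z_β = 0.290

Power = Φ(z_β) = Φ(0.290) ≈ 0.614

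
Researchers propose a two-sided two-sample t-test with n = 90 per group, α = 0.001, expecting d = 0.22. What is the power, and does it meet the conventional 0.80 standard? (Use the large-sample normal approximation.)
Power ≈ 0.03; the study is underpowered (power < 0.80)

Power calculation (two-sample t-test, normal approximation):
z_β = d · √(n/2) - z_{α/2}
z_β = 0.22 · √(90/2) - 3.291
z_β = 0.22 · 6.708 - 3.291
z_β = -1.815

Power = Φ(z_β) = Φ(-1.815) ≈ 0.035

Effect size d = 0.22 is small by Cohen's convention (0.2/0.5/0.8).

Threshold: power ≥ 0.80 is conventionally adequate.
Power ≈ 0.03 → the study is underpowered (power < 0.80).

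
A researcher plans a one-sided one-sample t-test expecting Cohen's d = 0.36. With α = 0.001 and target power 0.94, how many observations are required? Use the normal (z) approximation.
n = 167

Sample size formula (one-sample t-test, normal approximation):
n = ((z_α + z_β) / d)²

z_α = 3.090 (for α = 0.001, one-sided)
z_β = 1.555 (for power = 0.94)
d = 0.36

n = ((3.090 + 1.555) / 0.36)²
n = (12.903)²
n ≈ 166.49
Round up to the next whole number: n = 167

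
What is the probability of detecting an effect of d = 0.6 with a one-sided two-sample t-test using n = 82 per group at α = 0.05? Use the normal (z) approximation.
Power ≈ 0.99

Power calculation (two-sample t-test, normal approximation):
z_β = d · √(n/2) - z_α
z_β = 0.6 · √(82/2) - 1.645
z_β = 0.6 · 6.403 - 1.645
z_β = 2.197

Power = Φ(z_β) = Φ(2.197) ≈ 0.986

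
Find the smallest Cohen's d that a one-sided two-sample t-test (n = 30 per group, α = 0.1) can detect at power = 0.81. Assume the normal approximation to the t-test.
d ≈ 0.56

Minimum detectable effect (two-sample t-test, normal approximation):
d = (z_α + z_β) / √(n/2)
d = (1.282 + 0.878) / √(30/2)
d = 2.159 / 3.873
d ≈ 0.56

By Cohen's convention (0.2 small / 0.5 medium / 0.8 large): medium effect.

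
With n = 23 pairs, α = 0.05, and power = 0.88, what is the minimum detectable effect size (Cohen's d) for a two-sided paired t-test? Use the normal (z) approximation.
d ≈ 0.65

Minimum detectable effect (paired t-test, normal approximation):
d = (z_{α/2} + z_β) / √n
d = (1.960 + 1.175) / √23
d = 3.135 / 4.796
d ≈ 0.65

By Cohen's convention (0.2 small / 0.5 medium / 0.8 large): medium effect.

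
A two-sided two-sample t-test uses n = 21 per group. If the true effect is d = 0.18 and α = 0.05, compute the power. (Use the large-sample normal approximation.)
Power ≈ 0.08

Power calculation (two-sample t-test, normal approximation):
z_β = d · √(n/2) - z_{α/2}
z_β = 0.18 · √(21/2) - 1.960
z_β = 0.18 · 3.240 - 1.960
z_β = -1.377

Power = Φ(z_β) = Φ(-1.377) ≈ 0.084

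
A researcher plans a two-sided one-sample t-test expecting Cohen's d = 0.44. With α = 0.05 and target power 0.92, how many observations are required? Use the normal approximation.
n = 59

Sample size formula (one-sample t-test, normal approximation):
n = ((z_{α/2} + z_β) / d)²

z_{α/2} = 1.960 (for α = 0.05, two-sided)
z_β = 1.405 (for power = 0.92)
d = 0.44

n = ((1.960 + 1.405) / 0.44)²
n = (7.648)²
n ≈ 58.49
Round up to the next whole number: n = 59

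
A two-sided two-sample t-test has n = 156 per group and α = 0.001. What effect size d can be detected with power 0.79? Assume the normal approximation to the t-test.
d ≈ 0.46

Minimum detectable effect (two-sample t-test, normal approximation):
d = (z_{α/2} + z_β) / √(n/2)
d = (3.291 + 0.806) / √(156/2)
d = 4.097 / 8.832
d ≈ 0.46

By Cohen's convention (0.2 small / 0.5 medium / 0.8 large): small effect.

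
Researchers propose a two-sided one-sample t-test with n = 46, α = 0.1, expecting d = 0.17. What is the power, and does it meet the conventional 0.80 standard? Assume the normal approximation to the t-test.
Power ≈ 0.31; the study is underpowered (power < 0.80)

Power calculation (one-sample t-test, normal approximation):
z_β = d · √n - z_{α/2}
z_β = 0.17 · √46 - 1.645
z_β = 0.17 · 6.782 - 1.645
z_β = -0.492

Power = Φ(z_β) = Φ(-0.492) ≈ 0.311

Effect size d = 0.17 is very small by Cohen's convention (0.2/0.5/0.8).

Threshold: power ≥ 0.80 is conventionally adequate.
Power ≈ 0.31 → the study is underpowered (power < 0.80).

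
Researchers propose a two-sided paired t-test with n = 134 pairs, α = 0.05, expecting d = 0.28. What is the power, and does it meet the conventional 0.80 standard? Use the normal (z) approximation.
Power ≈ 0.90; the study is adequately powered (power ≥ 0.80)

Power calculation (paired t-test, normal approximation):
z_β = d · √n - z_{α/2}
z_β = 0.28 · √134 - 1.960
z_β = 0.28 · 11.576 - 1.960
z_β = 1.281

Power = Φ(z_β) = Φ(1.281) ≈ 0.900

Effect size d = 0.28 is small by Cohen's convention (0.2/0.5/0.8).

Threshold: power ≥ 0.80 is conventionally adequate.
Power ≈ 0.90 → the study is adequately powered (power ≥ 0.80).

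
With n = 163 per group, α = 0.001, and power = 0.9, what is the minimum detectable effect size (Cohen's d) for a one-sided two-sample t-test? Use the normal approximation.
d ≈ 0.48

Minimum detectable effect (two-sample t-test, normal approximation):
d = (z_α + z_β) / √(n/2)
d = (3.090 + 1.282) / √(163/2)
d = 4.372 / 9.028
d ≈ 0.48

By Cohen's convention (0.2 small / 0.5 medium / 0.8 large): small effect.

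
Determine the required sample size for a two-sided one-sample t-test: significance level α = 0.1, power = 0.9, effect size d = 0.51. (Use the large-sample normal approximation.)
n = 33

Sample size formula (one-sample t-test, normal approximation):
n = ((z_{α/2} + z_β) / d)²

z_{α/2} = 1.645 (for α = 0.1, two-sided)
z_β = 1.282 (for power = 0.9)
d = 0.51

n = ((1.645 + 1.282) / 0.51)²
n = (5.739)²
n ≈ 32.94
Round up to the next whole number: n = 33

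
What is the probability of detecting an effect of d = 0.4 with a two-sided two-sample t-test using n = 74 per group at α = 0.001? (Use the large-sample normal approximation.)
Power ≈ 0.20

Power calculation (two-sample t-test, normal approximation):
z_β = d · √(n/2) - z_{α/2}
z_β = 0.4 · √(74/2) - 3.291
z_β = 0.4 · 6.083 - 3.291
z_β = -0.857

Power = Φ(z_β) = Φ(-0.857) ≈ 0.196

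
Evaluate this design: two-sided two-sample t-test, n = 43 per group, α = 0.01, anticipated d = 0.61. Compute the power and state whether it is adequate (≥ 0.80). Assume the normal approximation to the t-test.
Power ≈ 0.60; the study is underpowered (power < 0.80)

Power calculation (two-sample t-test, normal approximation):
z_β = d · √(n/2) - z_{α/2}
z_β = 0.61 · √(43/2) - 2.576
z_β = 0.61 · 4.637 - 2.576
z_β = 0.253

Power = Φ(z_β) = Φ(0.253) ≈ 0.600

Effect size d = 0.61 is medium by Cohen's convention (0.2/0.5/0.8).

Threshold: power ≥ 0.80 is conventionally adequate.
Power ≈ 0.60 → the study is underpowered (power < 0.80).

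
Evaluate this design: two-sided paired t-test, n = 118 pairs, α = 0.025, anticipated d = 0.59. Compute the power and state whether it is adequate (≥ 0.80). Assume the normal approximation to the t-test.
Power ≈ 1.00; the study is adequately powered (power ≥ 0.80)

Power calculation (paired t-test, normal approximation):
z_β = d · √n - z_{α/2}
z_β = 0.59 · √118 - 2.241
z_β = 0.59 · 10.863 - 2.241
z_β = 4.168

Power = Φ(z_β) = Φ(4.168) ≈ 1.000

Effect size d = 0.59 is medium by Cohen's convention (0.2/0.5/0.8).

Threshold: power ≥ 0.80 is conventionally adequate.
Power ≈ 1.00 → the study is adequately powered (power ≥ 0.80).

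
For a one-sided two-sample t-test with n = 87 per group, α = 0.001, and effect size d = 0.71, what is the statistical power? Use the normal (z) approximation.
Power ≈ 0.94

Power calculation (two-sample t-test, normal approximation):
z_β = d · √(n/2) - z_α
z_β = 0.71 · √(87/2) - 3.090
z_β = 0.71 · 6.595 - 3.090
z_β = 1.593

Power = Φ(z_β) = Φ(1.593) ≈ 0.944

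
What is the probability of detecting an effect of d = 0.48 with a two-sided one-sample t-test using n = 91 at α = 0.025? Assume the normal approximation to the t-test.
Power ≈ 0.99

Power calculation (one-sample t-test, normal approximation):
z_β = d · √n - z_{α/2}
z_β = 0.48 · √91 - 2.241
z_β = 0.48 · 9.539 - 2.241
z_β = 2.338

Power = Φ(z_β) = Φ(2.338) ≈ 0.990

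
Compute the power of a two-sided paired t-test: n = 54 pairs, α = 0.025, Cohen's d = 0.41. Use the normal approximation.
Power ≈ 0.78

Power calculation (paired t-test, normal approximation):
z_β = d · √n - z_{α/2}
z_β = 0.41 · √54 - 2.241
z_β = 0.41 · 7.348 - 2.241
z_β = 0.771

Power = Φ(z_β) = Φ(0.771) ≈ 0.780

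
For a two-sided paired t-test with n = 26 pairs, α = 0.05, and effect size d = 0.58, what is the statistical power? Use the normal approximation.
Power ≈ 0.84

Power calculation (paired t-test, normal approximation):
z_β = d · √n - z_{α/2}
z_β = 0.58 · √26 - 1.960
z_β = 0.58 · 5.099 - 1.960
z_β = 0.997

Power = Φ(z_β) = Φ(0.997) ≈ 0.841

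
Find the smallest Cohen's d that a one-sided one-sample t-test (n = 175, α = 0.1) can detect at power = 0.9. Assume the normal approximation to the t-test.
d ≈ 0.19

Minimum detectable effect (one-sample t-test, normal approximation):
d = (z_α + z_β) / √n
d = (1.282 + 1.282) / √175
d = 2.563 / 13.229
d ≈ 0.19

By Cohen's convention (0.2 small / 0.5 medium / 0.8 large): very small effect.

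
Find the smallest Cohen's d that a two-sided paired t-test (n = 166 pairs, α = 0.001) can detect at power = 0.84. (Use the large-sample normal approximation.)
d ≈ 0.33

Minimum detectable effect (paired t-test, normal approximation):
d = (z_{α/2} + z_β) / √n
d = (3.291 + 0.994) / √166
d = 4.285 / 12.884
d ≈ 0.33

By Cohen's convention (0.2 small / 0.5 medium / 0.8 large): small effect.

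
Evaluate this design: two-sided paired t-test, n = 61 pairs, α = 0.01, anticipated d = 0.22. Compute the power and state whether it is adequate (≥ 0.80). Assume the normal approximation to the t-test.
Power ≈ 0.20; the study is underpowered (power < 0.80)

Power calculation (paired t-test, normal approximation):
z_β = d · √n - z_{α/2}
z_β = 0.22 · √61 - 2.576
z_β = 0.22 · 7.810 - 2.576
z_β = -0.858

Power = Φ(z_β) = Φ(-0.858) ≈ 0.196

Effect size d = 0.22 is small by Cohen's convention (0.2/0.5/0.8).

Threshold: power ≥ 0.80 is conventionally adequate.
Power ≈ 0.20 → the study is underpowered (power < 0.80).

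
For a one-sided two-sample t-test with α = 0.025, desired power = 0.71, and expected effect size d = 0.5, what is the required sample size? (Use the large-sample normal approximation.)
n = 51 per group

Sample size formula (two-sample t-test, normal approximation):
n = 2 · ((z_α + z_β) / d)²

z_α = 1.960 (for α = 0.025, one-sided)
z_β = 0.553 (for power = 0.71)
d = 0.5

n = 2 · ((1.960 + 0.553) / 0.5)²
n = 2 · (5.026)²
n ≈ 50.52
Round up to the next whole number: n = 51 per group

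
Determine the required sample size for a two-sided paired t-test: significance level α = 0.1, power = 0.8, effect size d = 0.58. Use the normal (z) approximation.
n = 19 pairs

Sample size formula (paired t-test, normal approximation):
n = ((z_{α/2} + z_β) / d)²

z_{α/2} = 1.645 (for α = 0.1, two-sided)
z_β = 0.842 (for power = 0.8)
d = 0.58

n = ((1.645 + 0.842) / 0.58)²
n = (4.288)²
n ≈ 18.39
Round up to the next whole number: n = 19 pairs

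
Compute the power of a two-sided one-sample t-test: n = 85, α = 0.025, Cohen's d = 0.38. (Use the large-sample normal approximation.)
Power ≈ 0.90

Power calculation (one-sample t-test, normal approximation):
z_β = d · √n - z_{α/2}
z_β = 0.38 · √85 - 2.241
z_β = 0.38 · 9.220 - 2.241
z_β = 1.262

Power = Φ(z_β) = Φ(1.262) ≈ 0.897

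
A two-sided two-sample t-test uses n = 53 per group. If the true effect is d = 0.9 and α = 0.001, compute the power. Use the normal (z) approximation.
Power ≈ 0.91

Power calculation (two-sample t-test, normal approximation):
z_β = d · √(n/2) - z_{α/2}
z_β = 0.9 · √(53/2) - 3.291
z_β = 0.9 · 5.148 - 3.291
z_β = 1.343

Power = Φ(z_β) = Φ(1.343) ≈ 0.910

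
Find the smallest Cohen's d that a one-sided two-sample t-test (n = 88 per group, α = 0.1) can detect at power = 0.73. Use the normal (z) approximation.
d ≈ 0.29

Minimum detectable effect (two-sample t-test, normal approximation):
d = (z_α + z_β) / √(n/2)
d = (1.282 + 0.613) / √(88/2)
d = 1.894 / 6.633
d ≈ 0.29

By Cohen's convention (0.2 small / 0.5 medium / 0.8 large): small effect.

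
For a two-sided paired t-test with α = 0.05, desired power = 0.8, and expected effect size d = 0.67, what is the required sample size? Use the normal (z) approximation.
n = 18 pairs

Sample size formula (paired t-test, normal approximation):
n = ((z_{α/2} + z_β) / d)²

z_{α/2} = 1.960 (for α = 0.05, two-sided)
z_β = 0.842 (for power = 0.8)
d = 0.67

n = ((1.960 + 0.842) / 0.67)²
n = (4.182)²
n ≈ 17.49
Round up to the next whole number: n = 18 pairs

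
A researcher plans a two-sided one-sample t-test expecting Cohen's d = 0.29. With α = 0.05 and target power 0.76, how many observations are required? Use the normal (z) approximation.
n = 85

Sample size formula (one-sample t-test, normal approximation):
n = ((z_{α/2} + z_β) / d)²

z_{α/2} = 1.960 (for α = 0.05, two-sided)
z_β = 0.706 (for power = 0.76)
d = 0.29

n = ((1.960 + 0.706) / 0.29)²
n = (9.193)²
n ≈ 84.51
Round up to the next whole number: n = 85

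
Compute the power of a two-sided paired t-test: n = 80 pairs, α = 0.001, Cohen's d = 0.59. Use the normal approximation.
Power ≈ 0.98

Power calculation (paired t-test, normal approximation):
z_β = d · √n - z_{α/2}
z_β = 0.59 · √80 - 3.291
z_β = 0.59 · 8.944 - 3.291
z_β = 1.987

Power = Φ(z_β) = Φ(1.987) ≈ 0.977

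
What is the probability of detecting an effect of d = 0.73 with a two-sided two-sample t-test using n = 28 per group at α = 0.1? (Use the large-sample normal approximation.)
Power ≈ 0.86

Power calculation (two-sample t-test, normal approximation):
z_β = d · √(n/2) - z_{α/2}
z_β = 0.73 · √(28/2) - 1.645
z_β = 0.73 · 3.742 - 1.645
z_β = 1.087

Power = Φ(z_β) = Φ(1.087) ≈ 0.861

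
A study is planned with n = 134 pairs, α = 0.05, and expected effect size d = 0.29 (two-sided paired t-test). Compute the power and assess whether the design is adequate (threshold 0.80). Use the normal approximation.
Power ≈ 0.92; the study is adequately powered (power ≥ 0.80)

Power calculation (paired t-test, normal approximation):
z_β = d · √n - z_{α/2}
z_β = 0.29 · √134 - 1.960
z_β = 0.29 · 11.576 - 1.960
z_β = 1.397

Power = Φ(z_β) = Φ(1.397) ≈ 0.919

Effect size d = 0.29 is small by Cohen's convention (0.2/0.5/0.8).

Threshold: power ≥ 0.80 is conventionally adequate.
Power ≈ 0.92 → the study is adequately powered (power ≥ 0.80).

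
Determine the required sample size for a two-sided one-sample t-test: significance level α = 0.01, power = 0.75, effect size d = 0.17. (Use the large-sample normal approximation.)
n = 366

Sample size formula (one-sample t-test, normal approximation):
n = ((z_{α/2} + z_β) / d)²

z_{α/2} = 2.576 (for α = 0.01, two-sided)
z_β = 0.674 (for power = 0.75)
d = 0.17

n = ((2.576 + 0.674) / 0.17)²
n = (19.118)²
n ≈ 365.50
Round up to the next whole number: n = 366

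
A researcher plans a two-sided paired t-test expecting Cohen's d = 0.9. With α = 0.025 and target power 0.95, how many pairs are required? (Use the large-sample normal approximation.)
n = 19 pairs

Sample size formula (paired t-test, normal approximation):
n = ((z_{α/2} + z_β) / d)²

z_{α/2} = 2.241 (for α = 0.025, two-sided)
z_β = 1.645 (for power = 0.95)
d = 0.9

n = ((2.241 + 1.645) / 0.9)²
n = (4.318)²
n ≈ 18.65
Round up to the next whole number: n = 19 pairs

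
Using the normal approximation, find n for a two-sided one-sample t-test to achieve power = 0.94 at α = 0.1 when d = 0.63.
n = 26

Sample size formula (one-sample t-test, normal approximation):
n = ((z_{α/2} + z_β) / d)²

z_{α/2} = 1.645 (for α = 0.1, two-sided)
z_β = 1.555 (for power = 0.94)
d = 0.63

n = ((1.645 + 1.555) / 0.63)²
n = (5.079)²
n ≈ 25.80
Round up to the next whole number: n = 26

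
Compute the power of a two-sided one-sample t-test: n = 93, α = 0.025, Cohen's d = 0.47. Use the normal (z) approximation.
Power ≈ 0.99

Power calculation (one-sample t-test, normal approximation):
z_β = d · √n - z_{α/2}
z_β = 0.47 · √93 - 2.241
z_β = 0.47 · 9.644 - 2.241
z_β = 2.291

Power = Φ(z_β) = Φ(2.291) ≈ 0.989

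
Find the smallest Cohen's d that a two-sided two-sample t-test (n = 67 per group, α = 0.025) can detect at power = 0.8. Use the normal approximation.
d ≈ 0.53

Minimum detectable effect (two-sample t-test, normal approximation):
d = (z_{α/2} + z_β) / √(n/2)
d = (2.241 + 0.842) / √(67/2)
d = 3.083 / 5.788
d ≈ 0.53

By Cohen's convention (0.2 small / 0.5 medium / 0.8 large): medium effect.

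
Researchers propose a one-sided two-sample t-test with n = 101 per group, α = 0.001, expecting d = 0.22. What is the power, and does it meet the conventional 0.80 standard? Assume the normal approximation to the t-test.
Power ≈ 0.06; the study is underpowered (power < 0.80)

Power calculation (two-sample t-test, normal approximation):
z_β = d · √(n/2) - z_α
z_β = 0.22 · √(101/2) - 3.090
z_β = 0.22 · 7.106 - 3.090
z_β = -1.527

Power = Φ(z_β) = Φ(-1.527) ≈ 0.063

Effect size d = 0.22 is small by Cohen's convention (0.2/0.5/0.8).

Threshold: power ≥ 0.80 is conventionally adequate.
Power ≈ 0.06 → the study is underpowered (power < 0.80).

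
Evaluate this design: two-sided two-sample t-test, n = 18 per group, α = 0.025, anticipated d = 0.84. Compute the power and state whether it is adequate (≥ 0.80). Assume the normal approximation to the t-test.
Power ≈ 0.61; the study is underpowered (power < 0.80)

Power calculation (two-sample t-test, normal approximation):
z_β = d · √(n/2) - z_{α/2}
z_β = 0.84 · √(18/2) - 2.241
z_β = 0.84 · 3.000 - 2.241
z_β = 0.279

Power = Φ(z_β) = Φ(0.279) ≈ 0.610

Effect size d = 0.84 is large by Cohen's convention (0.2/0.5/0.8).

Threshold: power ≥ 0.80 is conventionally adequate.
Power ≈ 0.61 → the study is underpowered (power < 0.80).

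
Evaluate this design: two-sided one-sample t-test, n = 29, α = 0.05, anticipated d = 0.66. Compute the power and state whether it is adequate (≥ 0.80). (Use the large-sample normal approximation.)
Power ≈ 0.94; the study is adequately powered (power ≥ 0.80)

Power calculation (one-sample t-test, normal approximation):
z_β = d · √n - z_{α/2}
z_β = 0.66 · √29 - 1.960
z_β = 0.66 · 5.385 - 1.960
z_β = 1.594

Power = Φ(z_β) = Φ(1.594) ≈ 0.945

Effect size d = 0.66 is medium by Cohen's convention (0.2/0.5/0.8).

Threshold: power ≥ 0.80 is conventionally adequate.
Power ≈ 0.94 → the study is adequately powered (power ≥ 0.80).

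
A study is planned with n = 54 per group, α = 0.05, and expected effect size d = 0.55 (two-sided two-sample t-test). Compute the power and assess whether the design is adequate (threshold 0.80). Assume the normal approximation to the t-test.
Power ≈ 0.82; the study is adequately powered (power ≥ 0.80)

Power calculation (two-sample t-test, normal approximation):
z_β = d · √(n/2) - z_{α/2}
z_β = 0.55 · √(54/2) - 1.960
z_β = 0.55 · 5.196 - 1.960
z_β = 0.898

Power = Φ(z_β) = Φ(0.898) ≈ 0.815

Effect size d = 0.55 is medium by Cohen's convention (0.2/0.5/0.8).

Threshold: power ≥ 0.80 is conventionally adequate.
Power ≈ 0.82 → the study is adequately powered (power ≥ 0.80).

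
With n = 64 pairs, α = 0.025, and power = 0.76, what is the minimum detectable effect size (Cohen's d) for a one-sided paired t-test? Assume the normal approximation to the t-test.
d ≈ 0.33

Minimum detectable effect (paired t-test, normal approximation):
d = (z_α + z_β) / √n
d = (1.960 + 0.706) / √64
d = 2.666 / 8.000
d ≈ 0.33

By Cohen's convention (0.2 small / 0.5 medium / 0.8 large): small effect.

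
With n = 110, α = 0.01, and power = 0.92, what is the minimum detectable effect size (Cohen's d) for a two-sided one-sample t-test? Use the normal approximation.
d ≈ 0.38

Minimum detectable effect (one-sample t-test, normal approximation):
d = (z_{α/2} + z_β) / √n
d = (2.576 + 1.405) / √110
d = 3.981 / 10.488
d ≈ 0.38

By Cohen's convention (0.2 small / 0.5 medium / 0.8 large): small effect.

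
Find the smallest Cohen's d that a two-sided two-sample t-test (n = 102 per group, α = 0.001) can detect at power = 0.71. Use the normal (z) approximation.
d ≈ 0.54

Minimum detectable effect (two-sample t-test, normal approximation):
d = (z_{α/2} + z_β) / √(n/2)
d = (3.291 + 0.553) / √(102/2)
d = 3.844 / 7.141
d ≈ 0.54

By Cohen's convention (0.2 small / 0.5 medium / 0.8 large): medium effect.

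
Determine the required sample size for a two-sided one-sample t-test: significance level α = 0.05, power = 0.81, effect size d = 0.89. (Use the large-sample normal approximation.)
n = 11

Sample size formula (one-sample t-test, normal approximation):
n = ((z_{α/2} + z_β) / d)²

z_{α/2} = 1.960 (for α = 0.05, two-sided)
z_β = 0.878 (for power = 0.81)
d = 0.89

n = ((1.960 + 0.878) / 0.89)²
n = (3.189)²
n ≈ 10.17
Round up to the next whole number: n = 11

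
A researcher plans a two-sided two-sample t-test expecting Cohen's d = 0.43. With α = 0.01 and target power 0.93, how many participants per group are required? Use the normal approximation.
n = 178 per group

Sample size formula (two-sample t-test, normal approximation):
n = 2 · ((z_{α/2} + z_β) / d)²

z_{α/2} = 2.576 (for α = 0.01, two-sided)
z_β = 1.476 (for power = 0.93)
d = 0.43

n = 2 · ((2.576 + 1.476) / 0.43)²
n = 2 · (9.423)²
n ≈ 177.59
Round up to the next whole number: n = 178 per group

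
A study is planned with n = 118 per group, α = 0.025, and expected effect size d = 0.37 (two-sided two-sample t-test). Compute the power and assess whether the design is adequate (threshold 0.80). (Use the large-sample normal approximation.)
Power ≈ 0.73; the study is underpowered (power < 0.80)

Power calculation (two-sample t-test, normal approximation):
z_β = d · √(n/2) - z_{α/2}
z_β = 0.37 · √(118/2) - 2.241
z_β = 0.37 · 7.681 - 2.241
z_β = 0.601

Power = Φ(z_β) = Φ(0.601) ≈ 0.726

Effect size d = 0.37 is small by Cohen's convention (0.2/0.5/0.8).

Threshold: power ≥ 0.80 is conventionally adequate.
Power ≈ 0.73 → the study is underpowered (power < 0.80).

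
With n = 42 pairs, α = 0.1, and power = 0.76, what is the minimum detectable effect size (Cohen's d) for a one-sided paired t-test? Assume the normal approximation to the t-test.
d ≈ 0.31

Minimum detectable effect (paired t-test, normal approximation):
d = (z_α + z_β) / √n
d = (1.282 + 0.706) / √42
d = 1.988 / 6.481
d ≈ 0.31

By Cohen's convention (0.2 small / 0.5 medium / 0.8 large): small effect.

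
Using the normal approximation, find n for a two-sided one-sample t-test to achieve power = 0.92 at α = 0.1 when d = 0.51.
n = 36

Sample size formula (one-sample t-test, normal approximation):
n = ((z_{α/2} + z_β) / d)²

z_{α/2} = 1.645 (for α = 0.1, two-sided)
z_β = 1.405 (for power = 0.92)
d = 0.51

n = ((1.645 + 1.405) / 0.51)²
n = (5.980)²
n ≈ 35.76
Round up to the next whole number: n = 36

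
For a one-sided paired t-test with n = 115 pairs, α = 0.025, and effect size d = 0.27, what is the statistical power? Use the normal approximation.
Power ≈ 0.83

Power calculation (paired t-test, normal approximation):
z_β = d · √n - z_α
z_β = 0.27 · √115 - 1.960
z_β = 0.27 · 10.724 - 1.960
z_β = 0.935

Power = Φ(z_β) = Φ(0.935) ≈ 0.825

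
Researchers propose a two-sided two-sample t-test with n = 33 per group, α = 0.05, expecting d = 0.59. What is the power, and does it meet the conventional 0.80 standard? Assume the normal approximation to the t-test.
Power ≈ 0.67; the study is underpowered (power < 0.80)

Power calculation (two-sample t-test, normal approximation):
z_β = d · √(n/2) - z_{α/2}
z_β = 0.59 · √(33/2) - 1.960
z_β = 0.59 · 4.062 - 1.960
z_β = 0.437

Power = Φ(z_β) = Φ(0.437) ≈ 0.669

Effect size d = 0.59 is medium by Cohen's convention (0.2/0.5/0.8).

Threshold: power ≥ 0.80 is conventionally adequate.
Power ≈ 0.67 → the study is underpowered (power < 0.80).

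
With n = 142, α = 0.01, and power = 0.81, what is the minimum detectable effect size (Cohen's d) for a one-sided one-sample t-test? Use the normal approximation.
d ≈ 0.27

Minimum detectable effect (one-sample t-test, normal approximation):
d = (z_α + z_β) / √n
d = (2.326 + 0.878) / √142
d = 3.204 / 11.916
d ≈ 0.27

By Cohen's convention (0.2 small / 0.5 medium / 0.8 large): small effect.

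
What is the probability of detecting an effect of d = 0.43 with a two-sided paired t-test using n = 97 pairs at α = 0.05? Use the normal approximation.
Power ≈ 0.99

Power calculation (paired t-test, normal approximation):
z_β = d · √n - z_{α/2}
z_β = 0.43 · √97 - 1.960
z_β = 0.43 · 9.849 - 1.960
z_β = 2.275

Power = Φ(z_β) = Φ(2.275) ≈ 0.989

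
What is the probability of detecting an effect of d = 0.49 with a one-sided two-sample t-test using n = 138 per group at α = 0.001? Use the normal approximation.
Power ≈ 0.84

Power calculation (two-sample t-test, normal approximation):
z_β = d · √(n/2) - z_α
z_β = 0.49 · √(138/2) - 3.090
z_β = 0.49 · 8.307 - 3.090
z_β = 0.980

Power = Φ(z_β) = Φ(0.980) ≈ 0.836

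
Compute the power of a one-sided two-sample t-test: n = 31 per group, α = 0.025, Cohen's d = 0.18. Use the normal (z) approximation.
Power ≈ 0.11

Power calculation (two-sample t-test, normal approximation):
z_β = d · √(n/2) - z_α
z_β = 0.18 · √(31/2) - 1.960
z_β = 0.18 · 3.937 - 1.960
z_β = -1.251

Power = Φ(z_β) = Φ(-1.251) ≈ 0.105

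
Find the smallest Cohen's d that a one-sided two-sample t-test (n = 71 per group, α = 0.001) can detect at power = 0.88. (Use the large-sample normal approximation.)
d ≈ 0.72

Minimum detectable effect (two-sample t-test, normal approximation):
d = (z_α + z_β) / √(n/2)
d = (3.090 + 1.175) / √(71/2)
d = 4.265 / 5.958
d ≈ 0.72

By Cohen's convention (0.2 small / 0.5 medium / 0.8 large): medium effect.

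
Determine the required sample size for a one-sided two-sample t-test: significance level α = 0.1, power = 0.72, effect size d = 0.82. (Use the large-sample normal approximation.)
n = 11 per group

Sample size formula (two-sample t-test, normal approximation):
n = 2 · ((z_α + z_β) / d)²

z_α = 1.282 (for α = 0.1, one-sided)
z_β = 0.583 (for power = 0.72)
d = 0.82

n = 2 · ((1.282 + 0.583) / 0.82)²
n = 2 · (2.274)²
n ≈ 10.34
Round up to the next whole number: n = 11 per group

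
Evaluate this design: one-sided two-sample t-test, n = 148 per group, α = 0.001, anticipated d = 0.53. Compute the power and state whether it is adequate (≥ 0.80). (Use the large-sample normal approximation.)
Power ≈ 0.93; the study is adequately powered (power ≥ 0.80)

Power calculation (two-sample t-test, normal approximation):
z_β = d · √(n/2) - z_α
z_β = 0.53 · √(148/2) - 3.090
z_β = 0.53 · 8.602 - 3.090
z_β = 1.469

Power = Φ(z_β) = Φ(1.469) ≈ 0.929

Effect size d = 0.53 is medium by Cohen's convention (0.2/0.5/0.8).

Threshold: power ≥ 0.80 is conventionally adequate.
Power ≈ 0.93 → the study is adequately powered (power ≥ 0.80).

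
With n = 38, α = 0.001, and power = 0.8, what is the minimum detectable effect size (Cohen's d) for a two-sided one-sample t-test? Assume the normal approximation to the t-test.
d ≈ 0.67

Minimum detectable effect (one-sample t-test, normal approximation):
d = (z_{α/2} + z_β) / √n
d = (3.291 + 0.842) / √38
d = 4.132 / 6.164
d ≈ 0.67

By Cohen's convention (0.2 small / 0.5 medium / 0.8 large): medium effect.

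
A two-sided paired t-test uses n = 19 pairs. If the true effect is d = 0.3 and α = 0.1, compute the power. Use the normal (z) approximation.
Power ≈ 0.37

Power calculation (paired t-test, normal approximation):
z_β = d · √n - z_{α/2}
z_β = 0.3 · √19 - 1.645
z_β = 0.3 · 4.359 - 1.645
z_β = -0.337

Power = Φ(z_β) = Φ(-0.337) ≈ 0.368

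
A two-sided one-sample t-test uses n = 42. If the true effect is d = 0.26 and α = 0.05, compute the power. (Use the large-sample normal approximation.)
Power ≈ 0.39

Power calculation (one-sample t-test, normal approximation):
z_β = d · √n - z_{α/2}
z_β = 0.26 · √42 - 1.960
z_β = 0.26 · 6.481 - 1.960
z_β = -0.275

Power = Φ(z_β) = Φ(-0.275) ≈ 0.392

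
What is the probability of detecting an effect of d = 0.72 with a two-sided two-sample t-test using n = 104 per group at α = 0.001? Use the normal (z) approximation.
Power ≈ 0.97

Power calculation (two-sample t-test, normal approximation):
z_β = d · √(n/2) - z_{α/2}
z_β = 0.72 · √(104/2) - 3.291
z_β = 0.72 · 7.211 - 3.291
z_β = 1.901

Power = Φ(z_β) = Φ(1.901) ≈ 0.971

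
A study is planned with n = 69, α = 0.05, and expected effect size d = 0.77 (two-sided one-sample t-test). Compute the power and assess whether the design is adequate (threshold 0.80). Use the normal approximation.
Power ≈ 1.00; the study is adequately powered (power ≥ 0.80)

Power calculation (one-sample t-test, normal approximation):
z_β = d · √n - z_{α/2}
z_β = 0.77 · √69 - 1.960
z_β = 0.77 · 8.307 - 1.960
z_β = 4.436

Power = Φ(z_β) = Φ(4.436) ≈ 1.000

Effect size d = 0.77 is medium by Cohen's convention (0.2/0.5/0.8).

Threshold: power ≥ 0.80 is conventionally adequate.
Power ≈ 1.00 → the study is adequately powered (power ≥ 0.80).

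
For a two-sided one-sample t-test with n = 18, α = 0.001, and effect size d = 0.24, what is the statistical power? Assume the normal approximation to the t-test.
Power ≈ 0.01

Power calculation (one-sample t-test, normal approximation):
z_β = d · √n - z_{α/2}
z_β = 0.24 · √18 - 3.291
z_β = 0.24 · 4.243 - 3.291
z_β = -2.272

Power = Φ(z_β) = Φ(-2.272) ≈ 0.012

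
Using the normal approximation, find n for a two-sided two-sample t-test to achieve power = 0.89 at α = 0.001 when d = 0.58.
n = 122 per group

Sample size formula (two-sample t-test, normal approximation):
n = 2 · ((z_{α/2} + z_β) / d)²

z_{α/2} = 3.291 (for α = 0.001, two-sided)
z_β = 1.227 (for power = 0.89)
d = 0.58

n = 2 · ((3.291 + 1.227) / 0.58)²
n = 2 · (7.790)²
n ≈ 121.37
Round up to the next whole number: n = 122 per group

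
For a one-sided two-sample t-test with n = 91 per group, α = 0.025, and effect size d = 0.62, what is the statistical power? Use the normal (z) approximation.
Power ≈ 0.99

Power calculation (two-sample t-test, normal approximation):
z_β = d · √(n/2) - z_α
z_β = 0.62 · √(91/2) - 1.960
z_β = 0.62 · 6.745 - 1.960
z_β = 2.222

Power = Φ(z_β) = Φ(2.222) ≈ 0.987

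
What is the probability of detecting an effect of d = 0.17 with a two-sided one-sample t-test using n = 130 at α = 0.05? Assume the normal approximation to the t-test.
Power ≈ 0.49

Power calculation (one-sample t-test, normal approximation):
z_β = d · √n - z_{α/2}
z_β = 0.17 · √130 - 1.960
z_β = 0.17 · 11.402 - 1.960
z_β = -0.022

Power = Φ(z_β) = Φ(-0.022) ≈ 0.491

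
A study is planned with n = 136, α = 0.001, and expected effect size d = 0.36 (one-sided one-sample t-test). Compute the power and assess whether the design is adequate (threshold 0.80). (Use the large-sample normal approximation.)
Power ≈ 0.87; the study is adequately powered (power ≥ 0.80)

Power calculation (one-sample t-test, normal approximation):
z_β = d · √n - z_α
z_β = 0.36 · √136 - 3.090
z_β = 0.36 · 11.662 - 3.090
z_β = 1.108

Power = Φ(z_β) = Φ(1.108) ≈ 0.866

Effect size d = 0.36 is small by Cohen's convention (0.2/0.5/0.8).

Threshold: power ≥ 0.80 is conventionally adequate.
Power ≈ 0.87 → the study is adequately powered (power ≥ 0.80).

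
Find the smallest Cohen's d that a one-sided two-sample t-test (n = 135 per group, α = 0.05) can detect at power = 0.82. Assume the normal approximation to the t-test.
d ≈ 0.31

Minimum detectable effect (two-sample t-test, normal approximation):
d = (z_α + z_β) / √(n/2)
d = (1.645 + 0.915) / √(135/2)
d = 2.560 / 8.216
d ≈ 0.31

By Cohen's convention (0.2 small / 0.5 medium / 0.8 large): small effect.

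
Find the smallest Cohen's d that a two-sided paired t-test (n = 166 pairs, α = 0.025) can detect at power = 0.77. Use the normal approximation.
d ≈ 0.23

Minimum detectable effect (paired t-test, normal approximation):
d = (z_{α/2} + z_β) / √n
d = (2.241 + 0.739) / √166
d = 2.980 / 12.884
d ≈ 0.23

By Cohen's convention (0.2 small / 0.5 medium / 0.8 large): small effect.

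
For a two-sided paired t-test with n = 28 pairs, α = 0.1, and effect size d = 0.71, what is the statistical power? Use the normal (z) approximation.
Power ≈ 0.98

Power calculation (paired t-test, normal approximation):
z_β = d · √n - z_{α/2}
z_β = 0.71 · √28 - 1.645
z_β = 0.71 · 5.292 - 1.645
z_β = 2.112

Power = Φ(z_β) = Φ(2.112) ≈ 0.983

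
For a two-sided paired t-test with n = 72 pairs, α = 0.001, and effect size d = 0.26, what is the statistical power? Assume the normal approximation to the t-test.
Power ≈ 0.14

Power calculation (paired t-test, normal approximation):
z_β = d · √n - z_{α/2}
z_β = 0.26 · √72 - 3.291
z_β = 0.26 · 8.485 - 3.291
z_β = -1.084

Power = Φ(z_β) = Φ(-1.084) ≈ 0.139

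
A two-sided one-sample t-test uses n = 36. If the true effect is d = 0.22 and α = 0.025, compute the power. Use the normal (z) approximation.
Power ≈ 0.18

Power calculation (one-sample t-test, normal approximation):
z_β = d · √n - z_{α/2}
z_β = 0.22 · √36 - 2.241
z_β = 0.22 · 6.000 - 2.241
z_β = -0.921

Power = Φ(z_β) = Φ(-0.921) ≈ 0.178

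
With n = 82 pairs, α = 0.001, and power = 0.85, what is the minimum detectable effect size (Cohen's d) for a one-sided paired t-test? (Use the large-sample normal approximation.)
d ≈ 0.46

Minimum detectable effect (paired t-test, normal approximation):
d = (z_α + z_β) / √n
d = (3.090 + 1.036) / √82
d = 4.127 / 9.055
d ≈ 0.46

By Cohen's convention (0.2 small / 0.5 medium / 0.8 large): small effect.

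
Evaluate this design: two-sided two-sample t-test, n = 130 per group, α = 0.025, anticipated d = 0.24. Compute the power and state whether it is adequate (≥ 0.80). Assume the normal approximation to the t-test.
Power ≈ 0.38; the study is underpowered (power < 0.80)

Power calculation (two-sample t-test, normal approximation):
z_β = d · √(n/2) - z_{α/2}
z_β = 0.24 · √(130/2) - 2.241
z_β = 0.24 · 8.062 - 2.241
z_β = -0.306

Power = Φ(z_β) = Φ(-0.306) ≈ 0.380

Effect size d = 0.24 is small by Cohen's convention (0.2/0.5/0.8).

Threshold: power ≥ 0.80 is conventionally adequate.
Power ≈ 0.38 → the study is underpowered (power < 0.80).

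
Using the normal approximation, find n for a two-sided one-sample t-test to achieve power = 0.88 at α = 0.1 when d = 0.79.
n = 13

Sample size formula (one-sample t-test, normal approximation):
n = ((z_{α/2} + z_β) / d)²

z_{α/2} = 1.645 (for α = 0.1, two-sided)
z_β = 1.175 (for power = 0.88)
d = 0.79

n = ((1.645 + 1.175) / 0.79)²
n = (3.570)²
n ≈ 12.74
Round up to the next whole number: n = 13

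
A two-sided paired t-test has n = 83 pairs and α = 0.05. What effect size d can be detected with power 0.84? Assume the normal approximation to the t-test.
d ≈ 0.32

Minimum detectable effect (paired t-test, normal approximation):
d = (z_{α/2} + z_β) / √n
d = (1.960 + 0.994) / √83
d = 2.954 / 9.110
d ≈ 0.32

By Cohen's convention (0.2 small / 0.5 medium / 0.8 large): small effect.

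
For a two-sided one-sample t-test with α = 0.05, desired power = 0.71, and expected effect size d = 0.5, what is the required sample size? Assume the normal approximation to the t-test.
n = 26

Sample size formula (one-sample t-test, normal approximation):
n = ((z_{α/2} + z_β) / d)²

z_{α/2} = 1.960 (for α = 0.05, two-sided)
z_β = 0.553 (for power = 0.71)
d = 0.5

n = ((1.960 + 0.553) / 0.5)²
n = (5.026)²
n ≈ 25.26
Round up to the next whole number: n = 26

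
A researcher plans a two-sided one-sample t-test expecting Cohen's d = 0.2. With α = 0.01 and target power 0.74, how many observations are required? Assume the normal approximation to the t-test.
n = 260

Sample size formula (one-sample t-test, normal approximation):
n = ((z_{α/2} + z_β) / d)²

z_{α/2} = 2.576 (for α = 0.01, two-sided)
z_β = 0.643 (for power = 0.74)
d = 0.2

n = ((2.576 + 0.643) / 0.2)²
n = (16.095)²
n ≈ 259.05
Round up to the next whole number: n = 260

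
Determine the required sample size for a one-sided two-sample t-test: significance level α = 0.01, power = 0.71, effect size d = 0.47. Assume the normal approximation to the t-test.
n = 76 per group

Sample size formula (two-sample t-test, normal approximation):
n = 2 · ((z_α + z_β) / d)²

z_α = 2.326 (for α = 0.01, one-sided)
z_β = 0.553 (for power = 0.71)
d = 0.47

n = 2 · ((2.326 + 0.553) / 0.47)²
n = 2 · (6.126)²
n ≈ 75.06
Round up to the next whole number: n = 76 per group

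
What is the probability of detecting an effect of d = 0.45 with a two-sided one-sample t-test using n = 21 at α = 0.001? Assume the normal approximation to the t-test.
Power ≈ 0.11

Power calculation (one-sample t-test, normal approximation):
z_β = d · √n - z_{α/2}
z_β = 0.45 · √21 - 3.291
z_β = 0.45 · 4.583 - 3.291
z_β = -1.228

Power = Φ(z_β) = Φ(-1.228) ≈ 0.110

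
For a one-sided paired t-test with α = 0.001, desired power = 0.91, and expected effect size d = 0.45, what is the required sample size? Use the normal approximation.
n = 97 pairs

Sample size formula (paired t-test, normal approximation):
n = ((z_α + z_β) / d)²

z_α = 3.090 (for α = 0.001, one-sided)
z_β = 1.341 (for power = 0.91)
d = 0.45

n = ((3.090 + 1.341) / 0.45)²
n = (9.847)²
n ≈ 96.96
Round up to the next whole number: n = 97 pairs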